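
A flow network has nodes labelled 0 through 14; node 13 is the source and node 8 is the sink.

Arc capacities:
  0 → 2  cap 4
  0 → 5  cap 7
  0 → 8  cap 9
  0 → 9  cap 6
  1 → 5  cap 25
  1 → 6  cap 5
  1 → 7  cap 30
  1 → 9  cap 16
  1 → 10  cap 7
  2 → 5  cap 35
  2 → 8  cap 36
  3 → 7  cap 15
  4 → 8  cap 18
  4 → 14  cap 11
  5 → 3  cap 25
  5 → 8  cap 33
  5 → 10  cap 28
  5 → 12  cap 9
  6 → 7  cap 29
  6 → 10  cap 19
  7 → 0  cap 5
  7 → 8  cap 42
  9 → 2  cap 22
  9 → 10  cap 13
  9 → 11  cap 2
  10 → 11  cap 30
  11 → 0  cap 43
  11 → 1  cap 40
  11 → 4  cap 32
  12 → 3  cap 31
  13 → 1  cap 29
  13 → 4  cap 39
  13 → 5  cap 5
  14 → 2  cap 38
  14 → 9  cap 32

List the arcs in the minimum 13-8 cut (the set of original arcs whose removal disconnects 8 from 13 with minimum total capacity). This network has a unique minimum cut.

Min-cut arcs: {(4,8), (4,14), (13,1), (13,5)} (total capacity 63)

augment #1: 13→4→8 push 18
augment #2: 13→5→8 push 5
augment #3: 13→1→5→8 push 25
augment #4: 13→1→7→8 push 4
augment #5: 13→4→14→2→8 push 11
max flow = 63; residual-reachable set from 13 gives S-side
cut edges (S→T): {(4,8), (4,14), (13,1), (13,5)} total cap 63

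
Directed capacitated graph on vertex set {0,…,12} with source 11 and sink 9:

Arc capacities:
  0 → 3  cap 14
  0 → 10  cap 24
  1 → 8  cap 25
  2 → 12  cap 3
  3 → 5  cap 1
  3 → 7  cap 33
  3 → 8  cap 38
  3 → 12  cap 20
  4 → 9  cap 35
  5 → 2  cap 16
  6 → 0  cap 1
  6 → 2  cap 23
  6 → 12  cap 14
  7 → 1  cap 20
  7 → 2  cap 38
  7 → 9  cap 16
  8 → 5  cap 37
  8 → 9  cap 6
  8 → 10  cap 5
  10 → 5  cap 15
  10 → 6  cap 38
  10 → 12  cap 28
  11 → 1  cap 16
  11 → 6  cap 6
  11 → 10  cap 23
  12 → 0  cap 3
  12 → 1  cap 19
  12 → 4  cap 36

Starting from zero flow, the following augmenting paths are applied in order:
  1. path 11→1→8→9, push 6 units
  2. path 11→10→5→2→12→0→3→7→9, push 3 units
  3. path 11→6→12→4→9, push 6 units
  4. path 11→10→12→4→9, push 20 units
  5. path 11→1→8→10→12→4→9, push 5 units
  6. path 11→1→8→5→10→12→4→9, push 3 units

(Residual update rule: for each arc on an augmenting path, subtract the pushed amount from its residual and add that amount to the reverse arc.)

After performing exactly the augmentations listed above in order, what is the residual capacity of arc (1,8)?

Residual capacity of (1,8): 11

after path 1 (11→1→8→9, push 6): res(1,8)=19
after path 2 (11→10→5→2→12→0→3→7→9, push 3): res(1,8)=19
after path 3 (11→6→12→4→9, push 6): res(1,8)=19
after path 4 (11→10→12→4→9, push 20): res(1,8)=19
after path 5 (11→1→8→10→12→4→9, push 5): res(1,8)=14
after path 6 (11→1→8→5→10→12→4→9, push 3): res(1,8)=11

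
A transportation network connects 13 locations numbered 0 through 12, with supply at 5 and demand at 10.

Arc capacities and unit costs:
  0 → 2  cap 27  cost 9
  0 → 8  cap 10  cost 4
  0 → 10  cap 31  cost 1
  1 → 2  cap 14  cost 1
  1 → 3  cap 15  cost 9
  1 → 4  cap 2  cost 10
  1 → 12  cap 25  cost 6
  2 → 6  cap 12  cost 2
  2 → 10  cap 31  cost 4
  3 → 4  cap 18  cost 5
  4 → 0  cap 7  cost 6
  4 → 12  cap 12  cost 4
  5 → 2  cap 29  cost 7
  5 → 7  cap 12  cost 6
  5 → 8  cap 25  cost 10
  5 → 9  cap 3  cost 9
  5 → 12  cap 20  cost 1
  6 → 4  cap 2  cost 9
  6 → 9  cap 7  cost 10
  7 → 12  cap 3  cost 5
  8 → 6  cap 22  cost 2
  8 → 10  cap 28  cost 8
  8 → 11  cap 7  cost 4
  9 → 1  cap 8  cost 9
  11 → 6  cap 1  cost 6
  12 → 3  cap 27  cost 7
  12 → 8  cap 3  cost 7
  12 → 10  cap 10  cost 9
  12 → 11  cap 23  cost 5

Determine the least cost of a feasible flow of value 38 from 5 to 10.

Minimum cost for 38 units: 408

shortest-cost path #1: 5→12→10 push 10 @ unit cost 10 (adds 100)
shortest-cost path #2: 5→2→10 push 28 @ unit cost 11 (adds 308)
total cost = 408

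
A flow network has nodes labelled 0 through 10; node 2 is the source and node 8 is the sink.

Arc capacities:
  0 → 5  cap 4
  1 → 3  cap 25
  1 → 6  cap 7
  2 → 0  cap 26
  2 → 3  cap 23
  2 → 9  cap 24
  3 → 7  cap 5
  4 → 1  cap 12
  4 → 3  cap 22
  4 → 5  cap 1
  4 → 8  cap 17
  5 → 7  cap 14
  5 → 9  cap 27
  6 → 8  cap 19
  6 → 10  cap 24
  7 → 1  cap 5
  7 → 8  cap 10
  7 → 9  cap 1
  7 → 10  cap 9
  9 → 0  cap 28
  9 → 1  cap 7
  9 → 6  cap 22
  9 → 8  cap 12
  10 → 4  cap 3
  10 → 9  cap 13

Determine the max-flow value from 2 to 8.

augment #1: 2→9→8 bottleneck 12, total now 12
augment #2: 2→3→7→8 bottleneck 5, total now 17
augment #3: 2→9→6→8 bottleneck 12, total now 29
augment #4: 2→0→5→7→8 bottleneck 4, total now 33

Maximum flow value: 33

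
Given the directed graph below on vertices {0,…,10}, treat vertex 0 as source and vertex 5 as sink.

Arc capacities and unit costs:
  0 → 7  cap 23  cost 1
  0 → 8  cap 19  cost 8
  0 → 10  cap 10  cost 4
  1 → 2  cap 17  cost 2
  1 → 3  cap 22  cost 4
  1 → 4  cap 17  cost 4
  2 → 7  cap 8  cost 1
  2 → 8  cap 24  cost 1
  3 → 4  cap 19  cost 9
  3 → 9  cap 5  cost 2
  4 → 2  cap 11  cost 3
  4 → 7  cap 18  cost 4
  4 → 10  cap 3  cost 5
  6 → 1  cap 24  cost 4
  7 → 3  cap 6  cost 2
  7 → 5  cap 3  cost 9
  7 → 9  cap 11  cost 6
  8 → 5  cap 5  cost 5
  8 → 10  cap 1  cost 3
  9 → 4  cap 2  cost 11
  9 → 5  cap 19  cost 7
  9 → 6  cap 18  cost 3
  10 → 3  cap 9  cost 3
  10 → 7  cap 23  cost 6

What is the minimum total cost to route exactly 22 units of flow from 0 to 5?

Minimum cost for 22 units: 281

shortest-cost path #1: 0→7→5 push 3 @ unit cost 10 (adds 30)
shortest-cost path #2: 0→7→3→9→5 push 5 @ unit cost 12 (adds 60)
shortest-cost path #3: 0→8→5 push 5 @ unit cost 13 (adds 65)
shortest-cost path #4: 0→7→9→5 push 9 @ unit cost 14 (adds 126)
total cost = 281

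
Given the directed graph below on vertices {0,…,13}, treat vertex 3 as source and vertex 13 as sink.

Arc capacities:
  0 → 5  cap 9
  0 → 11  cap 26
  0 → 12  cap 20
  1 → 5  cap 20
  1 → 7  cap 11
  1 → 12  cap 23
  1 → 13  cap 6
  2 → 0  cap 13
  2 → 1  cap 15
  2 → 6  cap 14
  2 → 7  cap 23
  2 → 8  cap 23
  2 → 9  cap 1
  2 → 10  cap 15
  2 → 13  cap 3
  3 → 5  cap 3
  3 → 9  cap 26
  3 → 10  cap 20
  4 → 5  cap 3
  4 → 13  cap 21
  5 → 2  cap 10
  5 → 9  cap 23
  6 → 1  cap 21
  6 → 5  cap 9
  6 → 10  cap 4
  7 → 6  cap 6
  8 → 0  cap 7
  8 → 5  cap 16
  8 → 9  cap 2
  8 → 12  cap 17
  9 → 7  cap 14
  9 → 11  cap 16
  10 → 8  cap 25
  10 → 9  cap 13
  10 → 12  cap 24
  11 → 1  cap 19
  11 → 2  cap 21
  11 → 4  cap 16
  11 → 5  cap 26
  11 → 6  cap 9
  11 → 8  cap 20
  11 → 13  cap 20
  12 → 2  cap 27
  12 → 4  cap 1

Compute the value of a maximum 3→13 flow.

augment #1: 3→5→2→13 bottleneck 3, total now 3
augment #2: 3→9→11→13 bottleneck 16, total now 19
augment #3: 3→10→12→4→13 bottleneck 1, total now 20
augment #4: 3→9→7→6→1→13 bottleneck 6, total now 26
augment #5: 3→10→8→0→11→13 bottleneck 4, total now 30
augment #6: 3→10→8→0→11→4→13 bottleneck 3, total now 33
augment #7: 3→10→12→2→0→11→4→13 bottleneck 12, total now 45

Maximum flow value: 45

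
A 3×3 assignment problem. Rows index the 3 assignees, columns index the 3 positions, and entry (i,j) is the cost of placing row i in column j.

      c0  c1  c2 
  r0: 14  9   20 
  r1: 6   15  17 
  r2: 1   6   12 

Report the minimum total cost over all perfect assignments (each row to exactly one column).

one of 2 optimal assignments: row0→col1 (cost 9), row1→col0 (cost 6), row2→col2 (cost 12)
total = 9 + 6 + 12 = 27

Minimum assignment cost: 27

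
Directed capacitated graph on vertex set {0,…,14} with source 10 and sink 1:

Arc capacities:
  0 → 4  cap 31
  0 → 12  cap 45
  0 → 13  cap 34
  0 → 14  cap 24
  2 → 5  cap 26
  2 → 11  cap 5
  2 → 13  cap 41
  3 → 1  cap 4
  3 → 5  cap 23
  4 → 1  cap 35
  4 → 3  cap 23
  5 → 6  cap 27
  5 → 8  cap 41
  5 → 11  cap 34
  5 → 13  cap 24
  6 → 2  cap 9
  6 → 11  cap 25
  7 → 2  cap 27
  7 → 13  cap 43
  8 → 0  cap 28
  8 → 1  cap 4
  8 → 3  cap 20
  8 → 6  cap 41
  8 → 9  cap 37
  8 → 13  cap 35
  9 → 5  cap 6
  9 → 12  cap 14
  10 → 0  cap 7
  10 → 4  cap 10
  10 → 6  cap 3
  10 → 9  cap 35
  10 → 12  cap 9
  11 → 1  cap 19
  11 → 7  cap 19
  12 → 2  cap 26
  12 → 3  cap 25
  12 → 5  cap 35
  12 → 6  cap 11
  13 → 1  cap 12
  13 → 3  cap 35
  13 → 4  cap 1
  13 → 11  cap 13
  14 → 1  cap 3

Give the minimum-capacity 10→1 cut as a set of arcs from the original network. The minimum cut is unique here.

Min-cut arcs: {(9,5), (9,12), (10,0), (10,4), (10,6), (10,12)} (total capacity 49)

augment #1: 10→4→1 push 10
augment #2: 10→0→4→1 push 7
augment #3: 10→6→11→1 push 3
augment #4: 10→12→3→1 push 4
augment #5: 10→9→5→8→1 push 4
augment #6: 10→9→5→11→1 push 2
augment #7: 10→12→2→11→1 push 5
augment #8: 10→9→12→2→13→1 push 12
augment #9: 10→9→12→5→11→1 push 2
max flow = 49; residual-reachable set from 10 gives S-side
cut edges (S→T): {(9,5), (9,12), (10,0), (10,4), (10,6), (10,12)} total cap 49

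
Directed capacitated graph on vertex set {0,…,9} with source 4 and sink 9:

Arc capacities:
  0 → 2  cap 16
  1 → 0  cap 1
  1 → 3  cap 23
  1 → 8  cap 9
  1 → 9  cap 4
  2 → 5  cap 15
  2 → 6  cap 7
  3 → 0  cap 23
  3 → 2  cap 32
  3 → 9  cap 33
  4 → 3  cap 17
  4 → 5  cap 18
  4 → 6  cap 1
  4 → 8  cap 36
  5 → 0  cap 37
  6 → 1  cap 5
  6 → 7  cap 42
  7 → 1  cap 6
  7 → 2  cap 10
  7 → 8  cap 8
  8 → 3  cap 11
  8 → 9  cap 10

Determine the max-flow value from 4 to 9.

augment #1: 4→3→9 bottleneck 17, total now 17
augment #2: 4→8→9 bottleneck 10, total now 27
augment #3: 4→6→1→9 bottleneck 1, total now 28
augment #4: 4→8→3→9 bottleneck 11, total now 39
augment #5: 4→5→0→2→6→1→9 bottleneck 3, total now 42
augment #6: 4→5→0→2→6→1→3→9 bottleneck 1, total now 43
augment #7: 4→5→0→2→6→7→1→3→9 bottleneck 3, total now 46

Maximum flow value: 46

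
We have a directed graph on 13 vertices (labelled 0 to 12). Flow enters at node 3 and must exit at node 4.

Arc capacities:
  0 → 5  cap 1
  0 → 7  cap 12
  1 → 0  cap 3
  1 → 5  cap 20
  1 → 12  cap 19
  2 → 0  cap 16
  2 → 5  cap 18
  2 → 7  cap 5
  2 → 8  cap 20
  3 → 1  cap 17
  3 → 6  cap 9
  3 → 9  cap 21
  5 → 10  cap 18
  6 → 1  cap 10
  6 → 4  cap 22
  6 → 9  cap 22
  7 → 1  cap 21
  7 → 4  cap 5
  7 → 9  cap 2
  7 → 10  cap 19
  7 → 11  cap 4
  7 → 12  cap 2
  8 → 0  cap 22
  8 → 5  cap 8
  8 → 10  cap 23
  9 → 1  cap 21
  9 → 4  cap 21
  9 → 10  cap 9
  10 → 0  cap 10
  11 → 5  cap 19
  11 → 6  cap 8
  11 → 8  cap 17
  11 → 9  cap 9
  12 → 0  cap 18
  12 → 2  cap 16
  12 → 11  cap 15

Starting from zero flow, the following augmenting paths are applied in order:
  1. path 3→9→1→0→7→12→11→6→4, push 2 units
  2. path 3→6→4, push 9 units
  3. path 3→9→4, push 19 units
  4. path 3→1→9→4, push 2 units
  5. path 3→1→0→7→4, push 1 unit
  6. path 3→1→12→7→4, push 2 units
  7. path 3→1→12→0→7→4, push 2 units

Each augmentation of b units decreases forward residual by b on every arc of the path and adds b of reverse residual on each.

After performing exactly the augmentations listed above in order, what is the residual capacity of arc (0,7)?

after path 1 (3→9→1→0→7→12→11→6→4, push 2): res(0,7)=10
after path 2 (3→6→4, push 9): res(0,7)=10
after path 3 (3→9→4, push 19): res(0,7)=10
after path 4 (3→1→9→4, push 2): res(0,7)=10
after path 5 (3→1→0→7→4, push 1): res(0,7)=9
after path 6 (3→1→12→7→4, push 2): res(0,7)=9
after path 7 (3→1→12→0→7→4, push 2): res(0,7)=7

Residual capacity of (0,7): 7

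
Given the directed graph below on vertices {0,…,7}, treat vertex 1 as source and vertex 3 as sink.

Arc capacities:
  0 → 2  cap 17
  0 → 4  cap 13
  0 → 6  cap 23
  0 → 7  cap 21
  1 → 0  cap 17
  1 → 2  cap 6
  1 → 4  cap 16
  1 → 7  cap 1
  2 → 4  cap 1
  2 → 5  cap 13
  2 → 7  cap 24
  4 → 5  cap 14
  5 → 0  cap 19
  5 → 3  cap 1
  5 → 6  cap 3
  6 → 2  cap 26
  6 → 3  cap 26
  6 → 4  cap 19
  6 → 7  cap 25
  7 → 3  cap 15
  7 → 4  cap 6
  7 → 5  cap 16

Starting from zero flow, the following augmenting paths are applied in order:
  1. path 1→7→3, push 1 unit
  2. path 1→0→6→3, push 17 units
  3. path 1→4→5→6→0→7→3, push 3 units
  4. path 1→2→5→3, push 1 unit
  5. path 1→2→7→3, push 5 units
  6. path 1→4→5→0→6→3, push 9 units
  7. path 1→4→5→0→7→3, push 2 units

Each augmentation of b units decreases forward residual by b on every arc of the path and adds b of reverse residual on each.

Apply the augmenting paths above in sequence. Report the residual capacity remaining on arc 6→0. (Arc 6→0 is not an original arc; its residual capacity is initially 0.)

Residual capacity of (6,0): 23

after path 1 (1→7→3, push 1): res(6,0)=0
after path 2 (1→0→6→3, push 17): res(6,0)=17
after path 3 (1→4→5→6→0→7→3, push 3): res(6,0)=14
after path 4 (1→2→5→3, push 1): res(6,0)=14
after path 5 (1→2→7→3, push 5): res(6,0)=14
after path 6 (1→4→5→0→6→3, push 9): res(6,0)=23
after path 7 (1→4→5→0→7→3, push 2): res(6,0)=23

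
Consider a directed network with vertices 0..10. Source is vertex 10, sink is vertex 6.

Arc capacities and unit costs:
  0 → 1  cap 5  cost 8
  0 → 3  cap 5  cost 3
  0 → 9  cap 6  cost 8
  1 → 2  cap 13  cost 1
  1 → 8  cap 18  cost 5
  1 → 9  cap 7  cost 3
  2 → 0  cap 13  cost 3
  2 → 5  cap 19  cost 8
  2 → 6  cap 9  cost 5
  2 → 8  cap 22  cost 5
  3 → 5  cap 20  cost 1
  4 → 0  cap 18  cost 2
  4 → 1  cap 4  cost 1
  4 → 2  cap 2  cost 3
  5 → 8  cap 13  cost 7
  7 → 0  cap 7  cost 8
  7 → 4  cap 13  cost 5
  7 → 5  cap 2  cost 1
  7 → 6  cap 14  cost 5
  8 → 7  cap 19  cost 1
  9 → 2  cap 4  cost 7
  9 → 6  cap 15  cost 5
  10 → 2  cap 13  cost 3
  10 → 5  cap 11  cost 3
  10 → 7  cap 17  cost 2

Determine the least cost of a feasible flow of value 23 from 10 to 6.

shortest-cost path #1: 10→7→6 push 14 @ unit cost 7 (adds 98)
shortest-cost path #2: 10→2→6 push 9 @ unit cost 8 (adds 72)
total cost = 170

Minimum cost for 23 units: 170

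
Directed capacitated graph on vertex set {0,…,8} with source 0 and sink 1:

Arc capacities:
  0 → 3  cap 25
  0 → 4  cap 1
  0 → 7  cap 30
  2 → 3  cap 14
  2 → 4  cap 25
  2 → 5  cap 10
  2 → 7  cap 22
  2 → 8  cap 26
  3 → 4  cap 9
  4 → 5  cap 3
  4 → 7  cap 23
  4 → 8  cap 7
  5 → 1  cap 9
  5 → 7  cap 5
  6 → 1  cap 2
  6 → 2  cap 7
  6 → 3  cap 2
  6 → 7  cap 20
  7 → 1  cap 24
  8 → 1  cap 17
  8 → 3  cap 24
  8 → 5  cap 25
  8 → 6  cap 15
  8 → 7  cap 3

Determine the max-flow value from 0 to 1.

Maximum flow value: 34

augment #1: 0→7→1 bottleneck 24, total now 24
augment #2: 0→4→5→1 bottleneck 1, total now 25
augment #3: 0→3→4→5→1 bottleneck 2, total now 27
augment #4: 0→3→4→8→1 bottleneck 7, total now 34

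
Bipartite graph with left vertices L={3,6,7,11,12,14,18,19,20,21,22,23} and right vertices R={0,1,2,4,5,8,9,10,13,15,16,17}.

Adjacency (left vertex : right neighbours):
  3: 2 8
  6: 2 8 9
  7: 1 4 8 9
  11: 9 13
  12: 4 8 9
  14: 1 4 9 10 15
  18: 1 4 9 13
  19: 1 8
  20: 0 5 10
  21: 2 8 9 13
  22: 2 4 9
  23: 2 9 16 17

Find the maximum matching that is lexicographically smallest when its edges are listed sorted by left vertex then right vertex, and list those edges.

|M| = 9 (so the lex-smallest maximum matching has 9 edges)
process left vertices in ascending order; for each, take the smallest-labelled available neighbour that still permits 9 edges overall, or leave it unmatched if none does
lex-smallest matching: {3-2, 6-8, 7-1, 11-9, 12-4, 14-10, 18-13, 20-0, 23-16}

Lex-smallest maximum matching: {(3,2), (6,8), (7,1), (11,9), (12,4), (14,10), (18,13), (20,0), (23,16)}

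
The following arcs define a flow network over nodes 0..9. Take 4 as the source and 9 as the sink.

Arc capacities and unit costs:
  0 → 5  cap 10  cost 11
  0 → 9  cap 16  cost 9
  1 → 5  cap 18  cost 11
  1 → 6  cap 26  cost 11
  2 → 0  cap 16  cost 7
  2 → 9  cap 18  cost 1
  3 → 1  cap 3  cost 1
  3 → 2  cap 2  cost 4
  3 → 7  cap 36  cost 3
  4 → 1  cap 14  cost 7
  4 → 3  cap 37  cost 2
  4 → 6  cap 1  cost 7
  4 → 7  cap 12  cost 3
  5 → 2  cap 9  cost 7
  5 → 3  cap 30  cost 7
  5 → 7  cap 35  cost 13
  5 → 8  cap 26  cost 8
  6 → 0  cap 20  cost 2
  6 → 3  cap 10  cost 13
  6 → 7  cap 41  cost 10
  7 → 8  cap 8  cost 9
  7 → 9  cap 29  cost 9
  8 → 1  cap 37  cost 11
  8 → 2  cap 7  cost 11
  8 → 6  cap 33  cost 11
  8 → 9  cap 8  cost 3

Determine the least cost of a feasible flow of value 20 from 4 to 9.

Minimum cost for 20 units: 242

shortest-cost path #1: 4→3→2→9 push 2 @ unit cost 7 (adds 14)
shortest-cost path #2: 4→7→9 push 12 @ unit cost 12 (adds 144)
shortest-cost path #3: 4→3→7→9 push 6 @ unit cost 14 (adds 84)
total cost = 242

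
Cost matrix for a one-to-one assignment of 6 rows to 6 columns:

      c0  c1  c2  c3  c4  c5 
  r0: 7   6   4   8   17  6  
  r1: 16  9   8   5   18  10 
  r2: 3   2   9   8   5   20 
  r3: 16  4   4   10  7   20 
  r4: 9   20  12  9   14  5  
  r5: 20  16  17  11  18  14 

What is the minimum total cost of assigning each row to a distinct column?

Minimum assignment cost: 39

one of 2 optimal assignments: row0→col2 (cost 4), row1→col1 (cost 9), row2→col0 (cost 3), row3→col4 (cost 7), row4→col5 (cost 5), row5→col3 (cost 11)
total = 4 + 9 + 3 + 7 + 5 + 11 = 39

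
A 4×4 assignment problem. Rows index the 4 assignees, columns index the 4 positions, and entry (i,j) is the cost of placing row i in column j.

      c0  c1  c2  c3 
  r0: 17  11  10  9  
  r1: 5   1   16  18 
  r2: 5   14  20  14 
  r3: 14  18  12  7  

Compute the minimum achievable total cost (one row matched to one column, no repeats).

Minimum assignment cost: 23

optimal assignment: row0→col2 (cost 10), row1→col1 (cost 1), row2→col0 (cost 5), row3→col3 (cost 7)
total = 10 + 1 + 5 + 7 = 23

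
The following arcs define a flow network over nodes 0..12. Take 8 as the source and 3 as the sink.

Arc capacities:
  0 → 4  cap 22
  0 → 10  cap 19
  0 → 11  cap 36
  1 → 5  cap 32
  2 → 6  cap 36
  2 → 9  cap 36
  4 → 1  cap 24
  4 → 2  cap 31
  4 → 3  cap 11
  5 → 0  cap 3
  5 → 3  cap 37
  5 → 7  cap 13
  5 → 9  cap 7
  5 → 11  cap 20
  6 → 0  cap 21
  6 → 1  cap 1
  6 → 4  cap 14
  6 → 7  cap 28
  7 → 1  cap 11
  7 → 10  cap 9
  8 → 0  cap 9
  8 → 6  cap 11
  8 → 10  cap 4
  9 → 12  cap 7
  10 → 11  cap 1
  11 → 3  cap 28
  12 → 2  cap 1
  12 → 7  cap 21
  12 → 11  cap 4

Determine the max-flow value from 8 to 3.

augment #1: 8→0→4→3 bottleneck 9, total now 9
augment #2: 8→6→4→3 bottleneck 2, total now 11
augment #3: 8→10→11→3 bottleneck 1, total now 12
augment #4: 8→6→0→11→3 bottleneck 9, total now 21

Maximum flow value: 21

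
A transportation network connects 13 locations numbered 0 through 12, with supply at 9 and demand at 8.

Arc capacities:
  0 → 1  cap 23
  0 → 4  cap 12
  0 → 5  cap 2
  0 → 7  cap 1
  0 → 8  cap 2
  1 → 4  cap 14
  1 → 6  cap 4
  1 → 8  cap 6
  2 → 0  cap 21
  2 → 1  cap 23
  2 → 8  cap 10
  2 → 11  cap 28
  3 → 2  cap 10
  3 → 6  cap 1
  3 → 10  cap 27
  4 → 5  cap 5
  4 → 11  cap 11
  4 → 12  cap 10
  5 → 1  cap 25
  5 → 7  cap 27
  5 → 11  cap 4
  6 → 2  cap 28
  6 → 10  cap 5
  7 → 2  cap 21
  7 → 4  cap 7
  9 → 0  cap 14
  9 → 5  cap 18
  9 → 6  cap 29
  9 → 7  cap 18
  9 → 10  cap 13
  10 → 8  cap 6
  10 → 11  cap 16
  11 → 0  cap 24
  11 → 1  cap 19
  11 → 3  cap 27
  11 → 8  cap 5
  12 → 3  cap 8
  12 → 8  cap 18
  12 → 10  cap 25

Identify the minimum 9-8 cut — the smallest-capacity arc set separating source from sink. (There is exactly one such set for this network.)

Min-cut arcs: {(0,8), (1,8), (2,8), (4,12), (10,8), (11,8)} (total capacity 39)

augment #1: 9→0→8 push 2
augment #2: 9→10→8 push 6
augment #3: 9→0→1→8 push 6
augment #4: 9→5→11→8 push 4
augment #5: 9→6→2→8 push 10
augment #6: 9→10→11→8 push 1
augment #7: 9→0→4→12→8 push 6
augment #8: 9→7→4→12→8 push 4
max flow = 39; residual-reachable set from 9 gives S-side
cut edges (S→T): {(0,8), (1,8), (2,8), (4,12), (10,8), (11,8)} total cap 39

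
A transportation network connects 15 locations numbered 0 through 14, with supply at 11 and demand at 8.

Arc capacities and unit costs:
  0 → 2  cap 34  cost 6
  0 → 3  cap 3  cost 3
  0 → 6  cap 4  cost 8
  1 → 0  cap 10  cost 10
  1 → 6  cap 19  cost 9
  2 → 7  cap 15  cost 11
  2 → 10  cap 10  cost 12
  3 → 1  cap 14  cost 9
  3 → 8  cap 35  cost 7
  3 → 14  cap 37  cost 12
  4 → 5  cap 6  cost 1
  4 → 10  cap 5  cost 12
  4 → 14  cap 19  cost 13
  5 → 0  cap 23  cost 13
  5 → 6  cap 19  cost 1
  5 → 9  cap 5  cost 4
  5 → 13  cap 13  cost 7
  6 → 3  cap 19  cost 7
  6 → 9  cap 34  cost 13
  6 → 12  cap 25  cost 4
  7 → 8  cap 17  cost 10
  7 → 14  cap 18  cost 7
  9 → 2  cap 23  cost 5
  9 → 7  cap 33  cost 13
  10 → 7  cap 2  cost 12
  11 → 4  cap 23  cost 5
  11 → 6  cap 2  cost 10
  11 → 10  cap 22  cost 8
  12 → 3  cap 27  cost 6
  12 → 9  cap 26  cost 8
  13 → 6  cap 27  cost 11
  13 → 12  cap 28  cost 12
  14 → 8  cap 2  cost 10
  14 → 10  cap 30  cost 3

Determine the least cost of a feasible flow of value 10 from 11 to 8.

Minimum cost for 10 units: 230

shortest-cost path #1: 11→4→5→6→3→8 push 6 @ unit cost 21 (adds 126)
shortest-cost path #2: 11→6→3→8 push 2 @ unit cost 24 (adds 48)
shortest-cost path #3: 11→4→14→8 push 2 @ unit cost 28 (adds 56)
total cost = 230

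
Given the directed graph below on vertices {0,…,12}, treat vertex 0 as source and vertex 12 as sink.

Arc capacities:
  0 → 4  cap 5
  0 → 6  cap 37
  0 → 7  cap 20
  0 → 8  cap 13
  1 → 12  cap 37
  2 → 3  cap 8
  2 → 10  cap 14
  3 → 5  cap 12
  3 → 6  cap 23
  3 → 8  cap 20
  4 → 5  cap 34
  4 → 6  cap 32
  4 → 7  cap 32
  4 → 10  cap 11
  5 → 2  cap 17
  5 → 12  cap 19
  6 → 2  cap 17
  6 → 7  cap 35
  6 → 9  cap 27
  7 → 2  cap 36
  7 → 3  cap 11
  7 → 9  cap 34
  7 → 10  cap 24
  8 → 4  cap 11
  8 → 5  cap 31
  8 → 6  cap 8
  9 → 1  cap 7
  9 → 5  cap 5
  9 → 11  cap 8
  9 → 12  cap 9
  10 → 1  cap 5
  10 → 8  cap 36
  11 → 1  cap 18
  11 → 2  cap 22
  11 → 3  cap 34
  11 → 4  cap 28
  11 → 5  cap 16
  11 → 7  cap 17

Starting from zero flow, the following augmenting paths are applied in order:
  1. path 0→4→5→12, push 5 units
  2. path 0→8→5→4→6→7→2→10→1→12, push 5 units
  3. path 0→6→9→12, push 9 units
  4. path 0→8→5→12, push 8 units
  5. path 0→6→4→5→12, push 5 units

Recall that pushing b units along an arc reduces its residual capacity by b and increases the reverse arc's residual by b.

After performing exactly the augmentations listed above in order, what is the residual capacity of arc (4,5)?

Residual capacity of (4,5): 29

after path 1 (0→4→5→12, push 5): res(4,5)=29
after path 2 (0→8→5→4→6→7→2→10→1→12, push 5): res(4,5)=34
after path 3 (0→6→9→12, push 9): res(4,5)=34
after path 4 (0→8→5→12, push 8): res(4,5)=34
after path 5 (0→6→4→5→12, push 5): res(4,5)=29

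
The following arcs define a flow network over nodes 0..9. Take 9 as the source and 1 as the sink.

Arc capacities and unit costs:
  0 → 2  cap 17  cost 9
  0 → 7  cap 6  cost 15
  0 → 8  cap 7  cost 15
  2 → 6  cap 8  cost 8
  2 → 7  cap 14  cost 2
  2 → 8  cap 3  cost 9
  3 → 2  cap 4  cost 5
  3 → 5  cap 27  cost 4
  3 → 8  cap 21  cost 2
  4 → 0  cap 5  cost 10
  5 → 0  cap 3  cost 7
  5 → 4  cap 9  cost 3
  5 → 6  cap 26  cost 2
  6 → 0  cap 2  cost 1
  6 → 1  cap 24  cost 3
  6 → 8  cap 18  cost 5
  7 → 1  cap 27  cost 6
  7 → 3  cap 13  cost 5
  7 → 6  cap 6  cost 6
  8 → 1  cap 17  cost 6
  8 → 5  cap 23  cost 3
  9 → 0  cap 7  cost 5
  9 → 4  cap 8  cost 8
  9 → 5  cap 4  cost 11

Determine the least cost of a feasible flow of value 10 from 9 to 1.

Minimum cost for 10 units: 196

shortest-cost path #1: 9→5→6→1 push 4 @ unit cost 16 (adds 64)
shortest-cost path #2: 9→0→2→7→1 push 6 @ unit cost 22 (adds 132)
total cost = 196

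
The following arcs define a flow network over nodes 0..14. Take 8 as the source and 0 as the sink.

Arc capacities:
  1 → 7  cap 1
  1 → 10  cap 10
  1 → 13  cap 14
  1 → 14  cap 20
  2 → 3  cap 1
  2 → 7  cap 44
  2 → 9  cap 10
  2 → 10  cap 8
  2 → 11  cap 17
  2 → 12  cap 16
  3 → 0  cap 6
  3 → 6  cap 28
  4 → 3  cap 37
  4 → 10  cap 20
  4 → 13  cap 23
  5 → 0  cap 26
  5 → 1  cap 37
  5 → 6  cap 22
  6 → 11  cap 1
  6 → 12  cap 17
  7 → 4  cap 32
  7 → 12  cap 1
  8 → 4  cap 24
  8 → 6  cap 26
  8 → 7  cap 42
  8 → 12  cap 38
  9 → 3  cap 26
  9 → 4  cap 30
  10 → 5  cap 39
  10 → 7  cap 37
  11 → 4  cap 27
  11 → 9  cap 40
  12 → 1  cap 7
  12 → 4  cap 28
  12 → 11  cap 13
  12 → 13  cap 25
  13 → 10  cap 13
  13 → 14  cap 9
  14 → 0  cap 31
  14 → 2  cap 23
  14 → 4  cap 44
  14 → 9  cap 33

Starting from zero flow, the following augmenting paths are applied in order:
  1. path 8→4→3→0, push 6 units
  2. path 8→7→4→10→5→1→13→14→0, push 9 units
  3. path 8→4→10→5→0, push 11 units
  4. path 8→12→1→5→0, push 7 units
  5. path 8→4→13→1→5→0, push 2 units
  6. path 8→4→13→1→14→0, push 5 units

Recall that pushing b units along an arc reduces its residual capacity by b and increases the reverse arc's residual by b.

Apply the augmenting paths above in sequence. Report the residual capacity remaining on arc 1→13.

Residual capacity of (1,13): 12

after path 1 (8→4→3→0, push 6): res(1,13)=14
after path 2 (8→7→4→10→5→1→13→14→0, push 9): res(1,13)=5
after path 3 (8→4→10→5→0, push 11): res(1,13)=5
after path 4 (8→12→1→5→0, push 7): res(1,13)=5
after path 5 (8→4→13→1→5→0, push 2): res(1,13)=7
after path 6 (8→4→13→1→14→0, push 5): res(1,13)=12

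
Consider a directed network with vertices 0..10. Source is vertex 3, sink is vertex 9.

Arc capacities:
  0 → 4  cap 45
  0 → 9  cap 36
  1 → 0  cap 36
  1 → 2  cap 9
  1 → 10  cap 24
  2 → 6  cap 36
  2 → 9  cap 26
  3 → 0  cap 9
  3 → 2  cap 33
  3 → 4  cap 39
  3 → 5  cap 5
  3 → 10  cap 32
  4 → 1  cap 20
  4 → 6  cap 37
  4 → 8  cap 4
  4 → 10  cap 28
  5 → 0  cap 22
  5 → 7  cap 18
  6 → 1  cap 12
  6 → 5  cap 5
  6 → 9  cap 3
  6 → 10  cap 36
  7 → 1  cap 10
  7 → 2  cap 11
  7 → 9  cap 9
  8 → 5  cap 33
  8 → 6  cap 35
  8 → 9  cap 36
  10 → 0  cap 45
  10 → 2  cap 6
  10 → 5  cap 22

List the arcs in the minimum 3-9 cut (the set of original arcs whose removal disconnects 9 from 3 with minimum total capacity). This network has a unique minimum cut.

augment #1: 3→0→9 push 9
augment #2: 3→2→9 push 26
augment #3: 3→2→6→9 push 3
augment #4: 3→4→8→9 push 4
augment #5: 3→5→0→9 push 5
augment #6: 3→10→0→9 push 22
augment #7: 3→10→5→7→9 push 9
max flow = 78; residual-reachable set from 3 gives S-side
cut edges (S→T): {(0,9), (2,9), (4,8), (6,9), (7,9)} total cap 78

Min-cut arcs: {(0,9), (2,9), (4,8), (6,9), (7,9)} (total capacity 78)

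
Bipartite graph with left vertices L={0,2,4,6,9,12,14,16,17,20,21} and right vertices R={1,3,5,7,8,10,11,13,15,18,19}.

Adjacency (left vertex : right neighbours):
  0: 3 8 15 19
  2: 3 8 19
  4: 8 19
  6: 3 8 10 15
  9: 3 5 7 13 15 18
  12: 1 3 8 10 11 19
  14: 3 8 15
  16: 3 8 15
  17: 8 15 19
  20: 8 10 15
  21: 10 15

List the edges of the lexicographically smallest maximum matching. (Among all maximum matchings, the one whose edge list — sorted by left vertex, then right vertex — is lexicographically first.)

|M| = 7 (so the lex-smallest maximum matching has 7 edges)
process left vertices in ascending order; for each, take the smallest-labelled available neighbour that still permits 7 edges overall, or leave it unmatched if none does
lex-smallest matching: {0-3, 2-8, 4-19, 6-10, 9-5, 12-1, 14-15}

Lex-smallest maximum matching: {(0,3), (2,8), (4,19), (6,10), (9,5), (12,1), (14,15)}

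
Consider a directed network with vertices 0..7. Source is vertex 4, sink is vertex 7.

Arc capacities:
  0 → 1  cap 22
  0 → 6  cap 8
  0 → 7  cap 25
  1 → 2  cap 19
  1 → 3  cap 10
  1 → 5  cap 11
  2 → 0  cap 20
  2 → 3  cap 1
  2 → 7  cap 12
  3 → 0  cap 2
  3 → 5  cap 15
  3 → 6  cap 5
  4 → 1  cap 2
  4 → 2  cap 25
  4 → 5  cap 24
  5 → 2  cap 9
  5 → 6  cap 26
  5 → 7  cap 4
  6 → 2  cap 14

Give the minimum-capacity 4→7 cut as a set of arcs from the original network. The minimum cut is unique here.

Min-cut arcs: {(2,0), (2,7), (3,0), (5,7)} (total capacity 38)

augment #1: 4→2→7 push 12
augment #2: 4→5→7 push 4
augment #3: 4→2→0→7 push 13
augment #4: 4→1→2→0→7 push 2
augment #5: 4→5→2→0→7 push 5
augment #6: 4→5→2→3→0→7 push 1
augment #7: 4→5→2→1→3→0→7 push 1
max flow = 38; residual-reachable set from 4 gives S-side
cut edges (S→T): {(2,0), (2,7), (3,0), (5,7)} total cap 38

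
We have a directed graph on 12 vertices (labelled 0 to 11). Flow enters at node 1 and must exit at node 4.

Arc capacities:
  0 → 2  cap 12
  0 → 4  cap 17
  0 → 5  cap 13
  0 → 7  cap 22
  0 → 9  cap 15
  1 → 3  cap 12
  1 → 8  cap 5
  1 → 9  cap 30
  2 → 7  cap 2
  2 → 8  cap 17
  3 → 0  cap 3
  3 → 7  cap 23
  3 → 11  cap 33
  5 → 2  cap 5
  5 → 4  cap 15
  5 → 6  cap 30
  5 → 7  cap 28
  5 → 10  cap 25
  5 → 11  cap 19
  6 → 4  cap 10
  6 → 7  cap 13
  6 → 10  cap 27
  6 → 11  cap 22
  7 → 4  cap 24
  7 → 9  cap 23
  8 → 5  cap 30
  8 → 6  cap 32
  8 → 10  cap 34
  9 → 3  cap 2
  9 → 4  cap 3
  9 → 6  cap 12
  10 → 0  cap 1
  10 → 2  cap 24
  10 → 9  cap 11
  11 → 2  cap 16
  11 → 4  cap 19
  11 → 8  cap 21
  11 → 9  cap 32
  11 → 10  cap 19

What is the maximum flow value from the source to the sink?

augment #1: 1→9→4 bottleneck 3, total now 3
augment #2: 1→3→0→4 bottleneck 3, total now 6
augment #3: 1→3→7→4 bottleneck 9, total now 15
augment #4: 1→8→5→4 bottleneck 5, total now 20
augment #5: 1→9→6→4 bottleneck 10, total now 30
augment #6: 1→9→3→7→4 bottleneck 2, total now 32
augment #7: 1→9→6→7→4 bottleneck 2, total now 34

Maximum flow value: 34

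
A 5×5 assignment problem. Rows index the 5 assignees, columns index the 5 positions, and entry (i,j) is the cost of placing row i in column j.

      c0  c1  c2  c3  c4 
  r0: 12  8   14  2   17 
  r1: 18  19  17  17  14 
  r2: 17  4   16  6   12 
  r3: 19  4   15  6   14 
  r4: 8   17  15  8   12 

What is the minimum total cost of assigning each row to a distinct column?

one of 2 optimal assignments: row0→col3 (cost 2), row1→col2 (cost 17), row2→col4 (cost 12), row3→col1 (cost 4), row4→col0 (cost 8)
total = 2 + 17 + 12 + 4 + 8 = 43

Minimum assignment cost: 43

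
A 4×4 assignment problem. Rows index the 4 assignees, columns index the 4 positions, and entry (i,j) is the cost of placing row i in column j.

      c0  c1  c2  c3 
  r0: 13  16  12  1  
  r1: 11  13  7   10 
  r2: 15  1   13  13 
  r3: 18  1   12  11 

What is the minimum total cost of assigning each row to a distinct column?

Minimum assignment cost: 24

optimal assignment: row0→col3 (cost 1), row1→col2 (cost 7), row2→col0 (cost 15), row3→col1 (cost 1)
total = 1 + 7 + 15 + 1 = 24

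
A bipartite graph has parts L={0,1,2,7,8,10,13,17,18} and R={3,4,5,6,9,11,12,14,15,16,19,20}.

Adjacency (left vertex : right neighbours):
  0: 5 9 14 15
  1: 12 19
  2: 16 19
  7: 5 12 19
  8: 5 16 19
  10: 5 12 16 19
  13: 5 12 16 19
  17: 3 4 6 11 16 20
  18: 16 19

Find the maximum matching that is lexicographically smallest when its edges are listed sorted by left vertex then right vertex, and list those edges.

|M| = 6 (so the lex-smallest maximum matching has 6 edges)
process left vertices in ascending order; for each, take the smallest-labelled available neighbour that still permits 6 edges overall, or leave it unmatched if none does
lex-smallest matching: {0-9, 1-12, 2-16, 7-5, 8-19, 17-3}

Lex-smallest maximum matching: {(0,9), (1,12), (2,16), (7,5), (8,19), (17,3)}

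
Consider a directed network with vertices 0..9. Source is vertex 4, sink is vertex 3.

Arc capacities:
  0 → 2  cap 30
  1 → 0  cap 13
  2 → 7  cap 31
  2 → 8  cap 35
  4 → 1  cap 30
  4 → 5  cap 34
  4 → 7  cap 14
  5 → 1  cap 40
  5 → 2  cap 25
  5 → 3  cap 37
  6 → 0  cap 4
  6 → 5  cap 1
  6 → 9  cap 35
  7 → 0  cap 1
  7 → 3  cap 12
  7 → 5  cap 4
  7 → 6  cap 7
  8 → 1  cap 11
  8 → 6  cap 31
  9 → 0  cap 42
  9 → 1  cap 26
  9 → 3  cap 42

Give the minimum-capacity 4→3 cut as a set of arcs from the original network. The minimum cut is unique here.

Min-cut arcs: {(1,0), (4,5), (4,7)} (total capacity 61)

augment #1: 4→5→3 push 34
augment #2: 4→7→3 push 12
augment #3: 4→7→5→3 push 2
augment #4: 4→1→0→2→7→5→3 push 1
augment #5: 4→1→0→2→7→6→9→3 push 7
augment #6: 4→1→0→2→8→6→9→3 push 5
max flow = 61; residual-reachable set from 4 gives S-side
cut edges (S→T): {(1,0), (4,5), (4,7)} total cap 61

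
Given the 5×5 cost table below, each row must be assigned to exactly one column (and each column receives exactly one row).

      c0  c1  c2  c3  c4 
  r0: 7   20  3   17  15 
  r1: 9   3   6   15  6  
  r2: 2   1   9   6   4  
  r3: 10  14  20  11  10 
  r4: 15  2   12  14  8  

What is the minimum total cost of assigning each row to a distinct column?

Minimum assignment cost: 24

optimal assignment: row0→col2 (cost 3), row1→col4 (cost 6), row2→col0 (cost 2), row3→col3 (cost 11), row4→col1 (cost 2)
total = 3 + 6 + 2 + 11 + 2 = 24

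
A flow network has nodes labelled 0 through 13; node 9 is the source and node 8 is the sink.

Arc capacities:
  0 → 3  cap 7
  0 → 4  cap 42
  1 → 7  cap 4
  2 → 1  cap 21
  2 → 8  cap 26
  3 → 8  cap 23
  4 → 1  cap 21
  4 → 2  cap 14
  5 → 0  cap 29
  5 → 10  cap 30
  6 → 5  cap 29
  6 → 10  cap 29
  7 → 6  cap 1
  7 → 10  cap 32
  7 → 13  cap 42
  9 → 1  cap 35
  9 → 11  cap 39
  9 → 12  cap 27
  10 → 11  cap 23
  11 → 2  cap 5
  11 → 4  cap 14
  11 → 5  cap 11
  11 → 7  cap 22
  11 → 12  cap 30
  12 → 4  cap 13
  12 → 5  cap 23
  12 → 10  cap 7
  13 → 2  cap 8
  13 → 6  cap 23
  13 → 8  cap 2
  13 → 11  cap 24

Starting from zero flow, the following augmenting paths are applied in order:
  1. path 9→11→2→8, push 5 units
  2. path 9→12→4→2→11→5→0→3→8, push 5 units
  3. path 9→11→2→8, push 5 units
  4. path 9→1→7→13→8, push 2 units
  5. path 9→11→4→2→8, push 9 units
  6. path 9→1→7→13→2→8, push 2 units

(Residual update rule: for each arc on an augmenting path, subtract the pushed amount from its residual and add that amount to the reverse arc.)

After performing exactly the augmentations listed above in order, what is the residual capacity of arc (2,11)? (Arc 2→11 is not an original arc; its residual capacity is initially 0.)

after path 1 (9→11→2→8, push 5): res(2,11)=5
after path 2 (9→12→4→2→11→5→0→3→8, push 5): res(2,11)=0
after path 3 (9→11→2→8, push 5): res(2,11)=5
after path 4 (9→1→7→13→8, push 2): res(2,11)=5
after path 5 (9→11→4→2→8, push 9): res(2,11)=5
after path 6 (9→1→7→13→2→8, push 2): res(2,11)=5

Residual capacity of (2,11): 5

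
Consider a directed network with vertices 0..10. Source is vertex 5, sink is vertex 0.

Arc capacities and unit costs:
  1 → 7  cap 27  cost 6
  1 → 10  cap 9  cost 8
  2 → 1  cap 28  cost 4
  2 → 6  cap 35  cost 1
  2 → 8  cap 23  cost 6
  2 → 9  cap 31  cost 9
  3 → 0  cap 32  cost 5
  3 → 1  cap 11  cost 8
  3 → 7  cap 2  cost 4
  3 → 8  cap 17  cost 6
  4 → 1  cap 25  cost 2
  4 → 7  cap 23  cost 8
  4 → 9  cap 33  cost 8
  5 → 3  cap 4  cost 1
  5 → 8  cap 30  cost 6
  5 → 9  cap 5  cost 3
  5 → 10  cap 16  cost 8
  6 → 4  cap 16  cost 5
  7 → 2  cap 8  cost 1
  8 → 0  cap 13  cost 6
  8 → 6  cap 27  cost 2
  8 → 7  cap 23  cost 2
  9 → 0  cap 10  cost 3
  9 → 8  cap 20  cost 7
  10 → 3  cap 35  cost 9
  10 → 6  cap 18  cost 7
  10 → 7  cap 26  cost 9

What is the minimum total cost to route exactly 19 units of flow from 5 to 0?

Minimum cost for 19 units: 174

shortest-cost path #1: 5→9→0 push 5 @ unit cost 6 (adds 30)
shortest-cost path #2: 5→3→0 push 4 @ unit cost 6 (adds 24)
shortest-cost path #3: 5→8→0 push 10 @ unit cost 12 (adds 120)
total cost = 174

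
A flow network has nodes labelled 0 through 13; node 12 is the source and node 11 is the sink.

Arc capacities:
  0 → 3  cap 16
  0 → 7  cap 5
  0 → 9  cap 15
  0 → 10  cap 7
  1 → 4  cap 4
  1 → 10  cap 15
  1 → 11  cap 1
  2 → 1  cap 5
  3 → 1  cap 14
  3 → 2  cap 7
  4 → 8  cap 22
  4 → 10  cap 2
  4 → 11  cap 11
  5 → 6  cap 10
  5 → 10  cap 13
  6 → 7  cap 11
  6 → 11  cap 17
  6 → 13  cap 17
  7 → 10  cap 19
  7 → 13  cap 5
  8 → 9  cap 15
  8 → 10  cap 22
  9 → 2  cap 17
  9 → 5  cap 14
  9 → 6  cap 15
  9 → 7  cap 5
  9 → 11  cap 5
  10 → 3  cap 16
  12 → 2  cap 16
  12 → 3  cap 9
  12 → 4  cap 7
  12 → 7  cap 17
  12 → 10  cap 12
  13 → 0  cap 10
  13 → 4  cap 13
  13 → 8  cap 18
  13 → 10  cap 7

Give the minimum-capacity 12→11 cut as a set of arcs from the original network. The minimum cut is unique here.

augment #1: 12→4→11 push 7
augment #2: 12→2→1→11 push 1
augment #3: 12→2→1→4→11 push 4
augment #4: 12→7→13→0→9→11 push 5
max flow = 17; residual-reachable set from 12 gives S-side
cut edges (S→T): {(1,4), (1,11), (7,13), (12,4)} total cap 17

Min-cut arcs: {(1,4), (1,11), (7,13), (12,4)} (total capacity 17)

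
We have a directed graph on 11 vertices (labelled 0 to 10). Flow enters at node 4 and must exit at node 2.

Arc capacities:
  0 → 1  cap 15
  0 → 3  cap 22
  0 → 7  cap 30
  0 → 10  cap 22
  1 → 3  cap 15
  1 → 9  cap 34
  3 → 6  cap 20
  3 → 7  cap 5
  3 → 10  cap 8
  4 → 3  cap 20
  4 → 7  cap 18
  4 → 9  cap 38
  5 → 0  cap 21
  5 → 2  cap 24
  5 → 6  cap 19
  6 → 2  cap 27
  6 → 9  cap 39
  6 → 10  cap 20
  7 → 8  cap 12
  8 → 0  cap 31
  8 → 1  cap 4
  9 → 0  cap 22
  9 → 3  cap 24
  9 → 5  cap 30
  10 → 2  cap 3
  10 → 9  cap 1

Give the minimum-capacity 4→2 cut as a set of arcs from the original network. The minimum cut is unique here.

augment #1: 4→3→6→2 push 20
augment #2: 4→9→5→2 push 24
augment #3: 4→9→0→10→2 push 3
augment #4: 4→9→5→6→2 push 6
max flow = 53; residual-reachable set from 4 gives S-side
cut edges (S→T): {(3,6), (9,5), (10,2)} total cap 53

Min-cut arcs: {(3,6), (9,5), (10,2)} (total capacity 53)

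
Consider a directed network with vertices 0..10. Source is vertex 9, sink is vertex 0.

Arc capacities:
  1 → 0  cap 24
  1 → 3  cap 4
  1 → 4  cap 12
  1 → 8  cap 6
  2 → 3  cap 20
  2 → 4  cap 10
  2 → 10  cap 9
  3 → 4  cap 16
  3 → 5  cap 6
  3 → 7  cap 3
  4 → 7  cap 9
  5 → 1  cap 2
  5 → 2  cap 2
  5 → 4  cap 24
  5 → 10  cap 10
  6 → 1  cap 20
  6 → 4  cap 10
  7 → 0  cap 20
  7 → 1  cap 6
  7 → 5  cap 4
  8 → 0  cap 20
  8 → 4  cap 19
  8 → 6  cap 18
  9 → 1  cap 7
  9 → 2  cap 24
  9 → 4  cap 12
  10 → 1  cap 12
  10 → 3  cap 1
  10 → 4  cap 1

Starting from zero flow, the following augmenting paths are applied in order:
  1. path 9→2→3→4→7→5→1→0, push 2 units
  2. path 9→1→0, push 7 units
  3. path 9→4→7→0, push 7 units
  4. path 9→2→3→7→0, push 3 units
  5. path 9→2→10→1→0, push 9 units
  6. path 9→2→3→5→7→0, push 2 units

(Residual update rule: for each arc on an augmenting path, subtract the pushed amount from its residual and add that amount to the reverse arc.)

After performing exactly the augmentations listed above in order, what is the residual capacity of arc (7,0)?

after path 1 (9→2→3→4→7→5→1→0, push 2): res(7,0)=20
after path 2 (9→1→0, push 7): res(7,0)=20
after path 3 (9→4→7→0, push 7): res(7,0)=13
after path 4 (9→2→3→7→0, push 3): res(7,0)=10
after path 5 (9→2→10→1→0, push 9): res(7,0)=10
after path 6 (9→2→3→5→7→0, push 2): res(7,0)=8

Residual capacity of (7,0): 8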